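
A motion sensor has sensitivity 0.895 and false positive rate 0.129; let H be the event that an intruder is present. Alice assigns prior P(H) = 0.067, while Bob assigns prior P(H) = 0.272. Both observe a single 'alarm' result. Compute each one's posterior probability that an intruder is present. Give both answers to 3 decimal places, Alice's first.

The likelihood ratio for an 'alarm' result is 0.895/0.129 = 6.9380.
Alice: prior odds 0.067/0.933 = 0.071811; posterior odds 0.49823; posterior probability 0.333.
Bob: prior odds 0.272/0.728 = 0.37363; posterior odds 2.5922; posterior probability 0.722.

Alice: 0.333; Bob: 0.722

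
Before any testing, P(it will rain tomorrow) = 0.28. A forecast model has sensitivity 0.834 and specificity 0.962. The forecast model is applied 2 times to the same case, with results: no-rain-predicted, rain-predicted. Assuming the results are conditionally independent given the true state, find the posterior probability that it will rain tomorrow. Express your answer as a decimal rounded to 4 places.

Posterior P(H) ≈ 0.5956

With H the event that it will rain tomorrow, the joint likelihood of the observed sequence is P(data|H) = 0.166·0.834 = 0.13844 and P(data|¬H) = 0.962·0.038 = 0.036556.
Bayes: P(H|data) = 0.28·0.13844 / (0.28·0.13844 + 0.72·0.036556) = 0.038764/0.065085 = 0.5956.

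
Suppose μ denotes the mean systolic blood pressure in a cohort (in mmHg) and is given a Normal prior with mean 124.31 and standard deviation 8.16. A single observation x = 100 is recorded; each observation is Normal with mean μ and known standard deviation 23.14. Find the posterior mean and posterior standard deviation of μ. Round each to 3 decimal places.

Posterior mean ≈ 121.621; posterior SD ≈ 7.696

Prior precision 1/τ₀² = 1/8.16² = 0.0150183; data precision n/σ² = 1/23.14² = 0.00186755.
Posterior precision = 0.0150183 + 0.00186755 = 0.0168858, giving posterior SD = 1/√0.0168858 = 7.696.
Posterior mean = (0.0150183·124.31 + 0.00186755·100) / 0.0168858 = 121.621.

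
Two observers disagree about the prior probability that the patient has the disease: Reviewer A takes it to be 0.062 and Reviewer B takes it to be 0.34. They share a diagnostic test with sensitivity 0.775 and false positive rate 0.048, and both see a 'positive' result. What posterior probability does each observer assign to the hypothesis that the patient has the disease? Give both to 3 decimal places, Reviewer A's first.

Reviewer A: 0.516; Reviewer B: 0.893

P('+'|H) = 0.775, P('+'|¬H) = 0.048.
Reviewer A: numerator 0.775·0.062 = 0.048050; evidence = 0.048050+0.048·0.938 = 0.093074; posterior = 0.516.
Reviewer B: numerator 0.775·0.34 = 0.26350; evidence = 0.26350+0.048·0.66 = 0.29518; posterior = 0.893.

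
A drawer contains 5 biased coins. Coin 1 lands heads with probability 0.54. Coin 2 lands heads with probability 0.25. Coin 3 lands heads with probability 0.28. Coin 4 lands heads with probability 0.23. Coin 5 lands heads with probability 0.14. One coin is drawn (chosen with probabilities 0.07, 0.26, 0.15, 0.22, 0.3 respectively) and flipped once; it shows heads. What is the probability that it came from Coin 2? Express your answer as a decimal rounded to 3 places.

Posterior probability ≈ 0.274

P(heads|C1) = 0.54; P(heads|C2) = 0.25; P(heads|C3) = 0.28; P(heads|C4) = 0.23; P(heads|C5) = 0.14.
Prior × likelihood for each source: 0.07·0.54=0.03780, 0.26·0.25=0.06500, 0.15·0.28=0.04200, 0.22·0.23=0.05060, 0.3·0.14=0.04200. Summing gives P(heads) = 0.23740.
P(Coin 2 | heads) = 0.06500 / 0.23740 = 0.274.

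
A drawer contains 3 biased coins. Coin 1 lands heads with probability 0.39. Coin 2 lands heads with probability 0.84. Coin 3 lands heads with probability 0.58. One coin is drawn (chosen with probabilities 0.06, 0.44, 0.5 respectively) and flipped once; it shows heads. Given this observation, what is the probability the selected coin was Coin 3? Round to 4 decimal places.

Posterior probability ≈ 0.4246

Tabulate prior·likelihood by source: [1] prior 0.06, lik 0.39, product 0.02340; [2] prior 0.44, lik 0.84, product 0.3696; [3] prior 0.5, lik 0.58, product 0.2900.
Normalizing constant = 0.68300; the posterior for Coin 3 is its product over the sum, 0.2900/0.68300 = 0.4246.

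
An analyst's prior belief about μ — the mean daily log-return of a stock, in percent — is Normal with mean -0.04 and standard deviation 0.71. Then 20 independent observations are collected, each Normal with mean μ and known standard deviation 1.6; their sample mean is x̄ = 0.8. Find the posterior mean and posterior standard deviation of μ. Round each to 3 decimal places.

With known σ, the Normal prior is conjugate. Weight on the data is w = (n/σ²)/(n/σ² + 1/τ₀²) = 7.81250/(7.81250+1.98373) = 0.79750.
Posterior mean = w·x̄ + (1−w)·μ₀ = 0.79750·0.8 + 0.20250·-0.04 = 0.630. Posterior variance = 1/(7.81250+1.98373) = 0.102080, so SD = 0.319.

Posterior mean ≈ 0.630; posterior SD ≈ 0.319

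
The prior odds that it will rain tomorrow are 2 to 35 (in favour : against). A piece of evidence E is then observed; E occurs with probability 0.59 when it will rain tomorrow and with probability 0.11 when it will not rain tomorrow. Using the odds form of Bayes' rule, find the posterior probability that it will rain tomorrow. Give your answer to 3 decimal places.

Prior odds = 2/35 = 0.057143.
Likelihood ratio for E = 0.59/0.11 = 5.3636.
Posterior odds = prior odds × LR = 0.30649.
Posterior probability = odds/(1+odds) = 0.30649/1.3065 = 0.235.

Posterior probability ≈ 0.235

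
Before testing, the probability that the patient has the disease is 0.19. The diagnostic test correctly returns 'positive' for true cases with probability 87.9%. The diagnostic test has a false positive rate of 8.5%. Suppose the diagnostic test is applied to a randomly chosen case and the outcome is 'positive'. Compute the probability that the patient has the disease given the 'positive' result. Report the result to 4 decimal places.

Let H be the event that the patient has the disease. P(H) = 0.19, so P(¬H) = 0.81. With E the 'positive' result, P(E|H) = 0.879 and P(E|¬H) = 0.085.
P(E) = 0.879·0.19 + 0.085·0.81 = 0.16701 + 0.068850 = 0.23586.
By Bayes' theorem, P(H|E) = 0.16701 / 0.23586 = 0.7081.

P(H | E) ≈ 0.7081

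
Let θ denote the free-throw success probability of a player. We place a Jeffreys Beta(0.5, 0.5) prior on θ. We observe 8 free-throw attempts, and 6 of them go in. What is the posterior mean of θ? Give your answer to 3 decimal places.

Posterior mean ≈ 0.722

The binomial likelihood is conjugate to the Beta prior: with 6 successes and 2 failures, the posterior is Beta(0.5+6, 0.5+2) = Beta(6.5, 2.5).
E[θ | data] = 6.5/(6.5+2.5) = 0.722.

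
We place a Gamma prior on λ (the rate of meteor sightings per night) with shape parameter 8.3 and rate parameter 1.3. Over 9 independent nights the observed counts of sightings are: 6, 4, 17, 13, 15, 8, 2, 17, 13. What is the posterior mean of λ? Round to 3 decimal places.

Posterior mean ≈ 10.029

The Poisson likelihood adds the total count to the shape and the number of exposure periods to the rate. Here ∑xᵢ = 95 and n = 9, so shape 8.3→103.3 and rate 1.3→10.3.
Posterior mean = shape/rate = 103.3/10.3 = 10.029.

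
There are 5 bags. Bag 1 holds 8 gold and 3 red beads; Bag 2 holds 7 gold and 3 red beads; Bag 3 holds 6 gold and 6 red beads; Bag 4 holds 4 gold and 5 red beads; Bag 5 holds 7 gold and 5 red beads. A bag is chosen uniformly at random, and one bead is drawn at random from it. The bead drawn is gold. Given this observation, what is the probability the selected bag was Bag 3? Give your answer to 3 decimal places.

P(gold|Bag 1) = 0.7273; P(gold|Bag 2) = 0.7; P(gold|Bag 3) = 0.5; P(gold|Bag 4) = 0.4444; P(gold|Bag 5) = 0.5833.
Prior × likelihood for each source: 0.2·0.7273=0.1455, 0.2·0.7=0.1400, 0.2·0.5=0.1000, 0.2·0.4444=0.08889, 0.2·0.5833=0.1167. Summing gives P(gold) = 0.59101.
P(Bag 3 | gold) = 0.1000 / 0.59101 = 0.169.

Posterior probability ≈ 0.169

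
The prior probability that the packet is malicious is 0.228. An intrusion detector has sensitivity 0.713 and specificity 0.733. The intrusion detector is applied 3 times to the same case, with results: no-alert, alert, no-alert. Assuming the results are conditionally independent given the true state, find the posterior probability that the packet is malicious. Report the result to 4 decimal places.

With H the event that the packet is malicious, the joint likelihood of the observed sequence is P(data|H) = 0.287·0.713·0.287 = 0.058729 and P(data|¬H) = 0.733·0.267·0.733 = 0.14346.
Bayes: P(H|data) = 0.228·0.058729 / (0.228·0.058729 + 0.772·0.14346) = 0.013390/0.12414 = 0.1079.

Posterior P(H) ≈ 0.1079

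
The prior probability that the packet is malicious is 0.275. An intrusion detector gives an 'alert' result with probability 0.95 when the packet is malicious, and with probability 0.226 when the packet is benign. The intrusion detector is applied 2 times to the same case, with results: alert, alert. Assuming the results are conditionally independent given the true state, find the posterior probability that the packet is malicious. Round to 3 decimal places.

Let H be the event that the packet is malicious; start with P(H) = 0.275. P('alert'|H) = 0.95, P('alert'|¬H) = 0.226.
Update on result 1 ('alert'): P(H) ← 0.95·0.2750 / (0.95·0.2750 + 0.226·0.7250) = 0.26125/0.42510 = 0.6146.
Update on result 2 ('alert'): P(H) ← 0.95·0.6146 / (0.95·0.6146 + 0.226·0.3854) = 0.58383/0.67094 = 0.8702.

Posterior P(H) ≈ 0.870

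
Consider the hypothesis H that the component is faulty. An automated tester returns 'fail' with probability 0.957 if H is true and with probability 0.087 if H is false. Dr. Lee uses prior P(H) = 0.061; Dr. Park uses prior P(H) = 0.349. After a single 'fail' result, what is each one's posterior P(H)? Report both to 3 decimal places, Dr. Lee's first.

P('+'|H) = 0.957, P('+'|¬H) = 0.087.
Dr. Lee: numerator 0.957·0.061 = 0.058377; evidence = 0.058377+0.087·0.939 = 0.14007; posterior = 0.417.
Dr. Park: numerator 0.957·0.349 = 0.33399; evidence = 0.33399+0.087·0.651 = 0.39063; posterior = 0.855.

Dr. Lee: 0.417; Dr. Park: 0.855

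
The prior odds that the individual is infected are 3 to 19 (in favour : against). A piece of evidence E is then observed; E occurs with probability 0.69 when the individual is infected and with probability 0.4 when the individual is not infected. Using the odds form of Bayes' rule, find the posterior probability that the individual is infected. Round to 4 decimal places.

Posterior probability ≈ 0.2141

Prior odds = 3/19 = 0.15789. In log-odds, ln(0.15789) = -1.8458.
Add log likelihood ratio: ln(1.7250) = 0.54523.
Posterior log-odds = -1.3006, so posterior odds = exp(-1.3006) = 0.27237. Converting, P(H|E) = 0.27237/1.2724 = 0.2141.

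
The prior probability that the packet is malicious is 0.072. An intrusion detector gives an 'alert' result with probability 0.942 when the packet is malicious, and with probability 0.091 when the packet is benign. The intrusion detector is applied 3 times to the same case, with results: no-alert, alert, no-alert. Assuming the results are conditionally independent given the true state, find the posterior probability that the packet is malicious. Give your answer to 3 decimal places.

Let H be the event that the packet is malicious; start with P(H) = 0.072. P('alert'|H) = 0.942, P('alert'|¬H) = 0.091.
Update on result 1 ('no-alert'): P(H) ← 0.058·0.0720 / (0.058·0.0720 + 0.909·0.9280) = 0.0041760/0.84773 = 0.0049.
Update on result 2 ('alert'): P(H) ← 0.942·0.0049 / (0.942·0.0049 + 0.091·0.9951) = 0.0046404/0.095192 = 0.0487.
Update on result 3 ('no-alert'): P(H) ← 0.058·0.0487 / (0.058·0.0487 + 0.909·0.9513) = 0.0028274/0.86752 = 0.0033.

Posterior P(H) ≈ 0.003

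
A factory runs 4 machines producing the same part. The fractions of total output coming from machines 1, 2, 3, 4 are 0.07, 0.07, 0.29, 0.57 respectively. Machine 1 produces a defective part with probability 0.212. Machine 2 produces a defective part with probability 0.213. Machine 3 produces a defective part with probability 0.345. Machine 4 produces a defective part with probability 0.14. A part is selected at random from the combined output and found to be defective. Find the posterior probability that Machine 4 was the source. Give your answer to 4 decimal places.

Posterior probability ≈ 0.3807

P(defective|M1) = 0.212; P(defective|M2) = 0.213; P(defective|M3) = 0.345; P(defective|M4) = 0.14.
Prior × likelihood for each source: 0.07·0.212=0.01484, 0.07·0.213=0.01491, 0.29·0.345=0.1000, 0.57·0.14=0.07980. Summing gives P(defective) = 0.20960.
P(Machine 4 | defective) = 0.07980 / 0.20960 = 0.3807.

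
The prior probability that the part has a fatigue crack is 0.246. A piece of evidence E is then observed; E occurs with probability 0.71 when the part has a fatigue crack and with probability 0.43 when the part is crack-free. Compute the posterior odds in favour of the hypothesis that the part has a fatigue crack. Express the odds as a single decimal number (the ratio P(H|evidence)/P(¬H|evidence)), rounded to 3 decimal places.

Posterior odds ≈ 0.539

Prior odds = 0.246/(1−0.246) = 0.32626. In log-odds, ln(0.32626) = -1.1201.
Add log likelihood ratio: ln(1.6512) = 0.50148.
Posterior log-odds = -0.61858, so posterior odds = exp(-0.61858) = 0.53871.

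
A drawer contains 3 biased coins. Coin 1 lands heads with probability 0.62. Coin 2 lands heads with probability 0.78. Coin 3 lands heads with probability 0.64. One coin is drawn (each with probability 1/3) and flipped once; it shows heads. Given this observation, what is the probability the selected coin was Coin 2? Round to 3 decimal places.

Tabulate prior·likelihood by source: [1] prior 0.333333, lik 0.62, product 0.2067; [2] prior 0.333333, lik 0.78, product 0.2600; [3] prior 0.333333, lik 0.64, product 0.2133.
Normalizing constant = 0.68000; the posterior for Coin 2 is its product over the sum, 0.2600/0.68000 = 0.382.

Posterior probability ≈ 0.382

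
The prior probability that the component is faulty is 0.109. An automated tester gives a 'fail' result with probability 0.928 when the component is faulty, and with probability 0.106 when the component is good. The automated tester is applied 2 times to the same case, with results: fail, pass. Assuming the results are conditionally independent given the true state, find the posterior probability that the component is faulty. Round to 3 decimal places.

With H the event that the component is faulty, the joint likelihood of the observed sequence is P(data|H) = 0.928·0.072 = 0.066816 and P(data|¬H) = 0.106·0.894 = 0.094764.
Bayes: P(H|data) = 0.109·0.066816 / (0.109·0.066816 + 0.891·0.094764) = 0.0072829/0.091718 = 0.0794.

Posterior P(H) ≈ 0.079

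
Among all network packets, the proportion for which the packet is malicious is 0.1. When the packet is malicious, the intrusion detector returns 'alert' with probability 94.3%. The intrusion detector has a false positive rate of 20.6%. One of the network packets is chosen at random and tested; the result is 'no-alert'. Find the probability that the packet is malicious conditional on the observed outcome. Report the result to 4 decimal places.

P(H | E) ≈ 0.0079

Write H for 'the packet is malicious'. Prior odds H:¬H = 0.1/0.9 = 0.11111. For the 'no-alert' outcome, the likelihood ratio is 0.057/0.794 = 0.071788.
Posterior odds = 0.11111 × 0.071788 = 0.0079765, so P(H|E) = 0.0079765/(1+0.0079765) = 0.0079.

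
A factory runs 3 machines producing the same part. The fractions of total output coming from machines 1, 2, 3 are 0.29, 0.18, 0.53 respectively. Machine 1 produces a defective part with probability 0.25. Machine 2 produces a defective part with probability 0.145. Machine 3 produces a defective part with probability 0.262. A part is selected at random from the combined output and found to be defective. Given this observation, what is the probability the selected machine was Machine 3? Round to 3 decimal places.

Tabulate prior·likelihood by source: [1] prior 0.29, lik 0.25, product 0.07250; [2] prior 0.18, lik 0.145, product 0.02610; [3] prior 0.53, lik 0.262, product 0.1389.
Normalizing constant = 0.23746; the posterior for Machine 3 is its product over the sum, 0.1389/0.23746 = 0.585.

Posterior probability ≈ 0.585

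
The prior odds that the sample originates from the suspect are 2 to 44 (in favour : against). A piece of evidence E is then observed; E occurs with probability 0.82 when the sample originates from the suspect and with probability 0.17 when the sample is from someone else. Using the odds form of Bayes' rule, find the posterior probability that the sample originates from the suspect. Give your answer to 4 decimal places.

Prior odds = 2/44 = 0.045455.
Likelihood ratio for E = 0.82/0.17 = 4.8235.
Posterior odds = prior odds × LR = 0.21925.
Posterior probability = odds/(1+odds) = 0.21925/1.2193 = 0.1798.

Posterior probability ≈ 0.1798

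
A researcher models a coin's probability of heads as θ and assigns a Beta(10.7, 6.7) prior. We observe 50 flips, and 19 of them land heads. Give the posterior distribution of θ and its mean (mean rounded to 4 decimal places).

The binomial likelihood is conjugate to the Beta prior: with 19 successes and 31 failures, the posterior is Beta(10.7+19, 6.7+31) = Beta(29.7, 37.7).
Posterior mean = α/(α+β) = 29.7/67.4 = 0.4407.

Posterior: Beta(29.7, 37.7); mean ≈ 0.4407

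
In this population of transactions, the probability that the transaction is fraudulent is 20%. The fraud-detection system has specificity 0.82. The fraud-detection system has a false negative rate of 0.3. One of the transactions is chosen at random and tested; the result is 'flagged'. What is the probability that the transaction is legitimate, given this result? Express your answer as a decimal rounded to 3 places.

P(¬H | E) ≈ 0.507

Write H for 'the transaction is fraudulent'. Prior odds H:¬H = 0.2/0.8 = 0.25000. For the 'flagged' outcome, the likelihood ratio is 0.7/0.18 = 3.8889.
Posterior odds = 0.25000 × 3.8889 = 0.97222, so P(H|E) = 0.97222/(1+0.97222) = 0.493. Then P(¬H|E) = 1 − 0.493 = 0.507.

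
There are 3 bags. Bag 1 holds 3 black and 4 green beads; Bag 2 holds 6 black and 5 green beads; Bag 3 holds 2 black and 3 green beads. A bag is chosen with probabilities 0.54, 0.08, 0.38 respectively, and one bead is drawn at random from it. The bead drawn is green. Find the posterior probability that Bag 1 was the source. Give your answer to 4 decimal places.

Posterior probability ≈ 0.5386

Tabulate prior·likelihood by source: [1] prior 0.54, lik 0.5714, product 0.3086; [2] prior 0.08, lik 0.4545, product 0.03636; [3] prior 0.38, lik 0.6, product 0.2280.
Normalizing constant = 0.57294; the posterior for Bag 1 is its product over the sum, 0.3086/0.57294 = 0.5386.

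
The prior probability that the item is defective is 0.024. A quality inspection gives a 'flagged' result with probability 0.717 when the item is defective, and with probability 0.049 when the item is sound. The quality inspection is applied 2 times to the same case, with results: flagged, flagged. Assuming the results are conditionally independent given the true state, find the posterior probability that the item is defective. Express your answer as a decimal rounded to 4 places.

Posterior P(H) ≈ 0.8404

Let H be the event that the item is defective; start with P(H) = 0.024. P('flagged'|H) = 0.717, P('flagged'|¬H) = 0.049.
Update on result 1 ('flagged'): P(H) ← 0.717·0.0240 / (0.717·0.0240 + 0.049·0.9760) = 0.017208/0.065032 = 0.2646.
Update on result 2 ('flagged'): P(H) ← 0.717·0.2646 / (0.717·0.2646 + 0.049·0.7354) = 0.18972/0.22576 = 0.8404.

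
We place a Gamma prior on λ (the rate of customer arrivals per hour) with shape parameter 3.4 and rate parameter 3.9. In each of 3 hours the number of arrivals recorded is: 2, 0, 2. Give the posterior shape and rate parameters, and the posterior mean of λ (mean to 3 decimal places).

Posterior: Gamma(shape=7.4, rate=6.9); mean ≈ 1.072

The Poisson likelihood adds the total count to the shape and the number of exposure periods to the rate. Here ∑xᵢ = 4 and n = 3, so shape 3.4→7.4 and rate 3.9→6.9.
E[λ | data] = 7.4/6.9 = 1.072.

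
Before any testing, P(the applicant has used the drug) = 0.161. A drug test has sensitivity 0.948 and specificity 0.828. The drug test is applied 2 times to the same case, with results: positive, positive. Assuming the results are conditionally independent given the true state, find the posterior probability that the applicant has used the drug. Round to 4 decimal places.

Posterior P(H) ≈ 0.8536

With H the event that the applicant has used the drug, the joint likelihood of the observed sequence is P(data|H) = 0.948·0.948 = 0.89870 and P(data|¬H) = 0.172·0.172 = 0.029584.
Bayes: P(H|data) = 0.161·0.89870 / (0.161·0.89870 + 0.839·0.029584) = 0.14469/0.16951 = 0.8536.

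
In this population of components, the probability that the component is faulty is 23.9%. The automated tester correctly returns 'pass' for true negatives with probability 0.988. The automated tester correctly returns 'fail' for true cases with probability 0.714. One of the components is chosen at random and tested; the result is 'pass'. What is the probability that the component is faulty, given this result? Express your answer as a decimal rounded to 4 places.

Write H for 'the component is faulty'. Prior odds H:¬H = 0.239/0.761 = 0.31406. For the 'pass' outcome, the likelihood ratio is 0.286/0.988 = 0.28947.
Posterior odds = 0.31406 × 0.28947 = 0.090912, so P(H|E) = 0.090912/(1+0.090912) = 0.0833.

P(H | E) ≈ 0.0833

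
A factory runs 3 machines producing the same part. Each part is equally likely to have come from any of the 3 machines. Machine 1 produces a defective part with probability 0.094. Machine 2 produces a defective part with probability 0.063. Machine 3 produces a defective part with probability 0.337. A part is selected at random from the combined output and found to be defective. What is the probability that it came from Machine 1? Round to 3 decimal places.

Tabulate prior·likelihood by source: [1] prior 0.333333, lik 0.094, product 0.03133; [2] prior 0.333333, lik 0.063, product 0.02100; [3] prior 0.333333, lik 0.337, product 0.1123.
Normalizing constant = 0.16467; the posterior for Machine 1 is its product over the sum, 0.03133/0.16467 = 0.190.

Posterior probability ≈ 0.190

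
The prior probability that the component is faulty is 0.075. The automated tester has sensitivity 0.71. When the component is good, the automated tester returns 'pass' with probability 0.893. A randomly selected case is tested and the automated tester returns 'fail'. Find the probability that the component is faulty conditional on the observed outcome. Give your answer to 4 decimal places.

P(H | E) ≈ 0.3498

Write H for 'the component is faulty'. Prior odds H:¬H = 0.075/0.925 = 0.081081. For the 'fail' outcome, the likelihood ratio is 0.71/0.107 = 6.6355.
Posterior odds = 0.081081 × 6.6355 = 0.53801, so P(H|E) = 0.53801/(1+0.53801) = 0.3498.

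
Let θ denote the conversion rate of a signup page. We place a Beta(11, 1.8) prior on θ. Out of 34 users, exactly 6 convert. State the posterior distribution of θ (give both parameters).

The binomial likelihood is conjugate to the Beta prior: with 6 successes and 28 failures, the posterior is Beta(11+6, 1.8+28) = Beta(17, 29.8).

Posterior: Beta(17, 29.8)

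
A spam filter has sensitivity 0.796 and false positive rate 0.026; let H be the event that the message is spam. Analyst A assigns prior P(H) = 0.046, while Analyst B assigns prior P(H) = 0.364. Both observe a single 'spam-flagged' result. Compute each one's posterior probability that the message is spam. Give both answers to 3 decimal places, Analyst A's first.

P('+'|H) = 0.796, P('+'|¬H) = 0.026.
Analyst A: numerator 0.796·0.046 = 0.036616; evidence = 0.036616+0.026·0.954 = 0.061420; posterior = 0.596.
Analyst B: numerator 0.796·0.364 = 0.28974; evidence = 0.28974+0.026·0.636 = 0.30628; posterior = 0.946.

Analyst A: 0.596; Analyst B: 0.946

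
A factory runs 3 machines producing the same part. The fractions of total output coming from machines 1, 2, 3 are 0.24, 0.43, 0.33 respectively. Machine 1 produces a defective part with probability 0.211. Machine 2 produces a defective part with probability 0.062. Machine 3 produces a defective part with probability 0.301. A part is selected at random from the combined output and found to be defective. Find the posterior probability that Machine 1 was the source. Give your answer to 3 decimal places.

Posterior probability ≈ 0.287

Tabulate prior·likelihood by source: [1] prior 0.24, lik 0.211, product 0.05064; [2] prior 0.43, lik 0.062, product 0.02666; [3] prior 0.33, lik 0.301, product 0.09933.
Normalizing constant = 0.17663; the posterior for Machine 1 is its product over the sum, 0.05064/0.17663 = 0.287.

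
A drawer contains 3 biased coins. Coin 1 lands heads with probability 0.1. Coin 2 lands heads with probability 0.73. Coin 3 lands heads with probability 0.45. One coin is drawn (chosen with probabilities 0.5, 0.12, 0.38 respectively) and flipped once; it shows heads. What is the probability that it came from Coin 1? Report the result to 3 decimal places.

Posterior probability ≈ 0.162

P(heads|C1) = 0.1; P(heads|C2) = 0.73; P(heads|C3) = 0.45.
Prior × likelihood for each source: 0.5·0.1=0.05000, 0.12·0.73=0.08760, 0.38·0.45=0.1710. Summing gives P(heads) = 0.30860.
P(Coin 1 | heads) = 0.05000 / 0.30860 = 0.162.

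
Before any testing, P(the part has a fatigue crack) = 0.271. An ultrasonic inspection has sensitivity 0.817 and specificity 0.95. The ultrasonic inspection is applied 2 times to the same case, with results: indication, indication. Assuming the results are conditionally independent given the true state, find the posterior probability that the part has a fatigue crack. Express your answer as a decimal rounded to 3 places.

Posterior P(H) ≈ 0.990

Let H be the event that the part has a fatigue crack; start with P(H) = 0.271. P('indication'|H) = 0.817, P('indication'|¬H) = 0.05.
Update on result 1 ('indication'): P(H) ← 0.817·0.2710 / (0.817·0.2710 + 0.05·0.7290) = 0.22141/0.25786 = 0.8586.
Update on result 2 ('indication'): P(H) ← 0.817·0.8586 / (0.817·0.8586 + 0.05·0.1414) = 0.70151/0.70858 = 0.9900.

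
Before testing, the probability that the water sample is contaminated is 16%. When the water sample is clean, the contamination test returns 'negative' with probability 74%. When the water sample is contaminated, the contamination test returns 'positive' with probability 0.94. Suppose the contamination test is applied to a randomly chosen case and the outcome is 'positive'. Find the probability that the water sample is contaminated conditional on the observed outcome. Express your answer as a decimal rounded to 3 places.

P(H | E) ≈ 0.408

Write H for 'the water sample is contaminated'. Prior odds H:¬H = 0.16/0.84 = 0.19048. For the 'positive' outcome, the likelihood ratio is 0.94/0.26 = 3.6154.
Posterior odds = 0.19048 × 3.6154 = 0.68864, so P(H|E) = 0.68864/(1+0.68864) = 0.408.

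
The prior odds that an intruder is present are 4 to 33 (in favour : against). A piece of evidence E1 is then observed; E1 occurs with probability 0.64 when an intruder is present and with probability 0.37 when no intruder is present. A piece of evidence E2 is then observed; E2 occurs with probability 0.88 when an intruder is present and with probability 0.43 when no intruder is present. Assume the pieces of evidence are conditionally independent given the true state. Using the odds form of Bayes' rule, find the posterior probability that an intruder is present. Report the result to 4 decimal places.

Prior odds = 4/33 = 0.12121.
Likelihood ratio for E1 = 0.64/0.37 = 1.7297.
Likelihood ratio for E2 = 0.88/0.43 = 2.0465.
Posterior odds = prior odds × LR₁ × LR₂ = 0.42908.
Posterior probability = odds/(1+odds) = 0.42908/1.4291 = 0.3002.

Posterior probability ≈ 0.3002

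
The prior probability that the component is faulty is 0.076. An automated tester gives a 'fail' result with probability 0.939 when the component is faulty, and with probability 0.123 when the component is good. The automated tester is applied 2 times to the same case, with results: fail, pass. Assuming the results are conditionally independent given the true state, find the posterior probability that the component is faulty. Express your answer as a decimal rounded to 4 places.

With H the event that the component is faulty, the joint likelihood of the observed sequence is P(data|H) = 0.939·0.061 = 0.057279 and P(data|¬H) = 0.123·0.877 = 0.10787.
Bayes: P(H|data) = 0.076·0.057279 / (0.076·0.057279 + 0.924·0.10787) = 0.0043532/0.10403 = 0.0418.

Posterior P(H) ≈ 0.0418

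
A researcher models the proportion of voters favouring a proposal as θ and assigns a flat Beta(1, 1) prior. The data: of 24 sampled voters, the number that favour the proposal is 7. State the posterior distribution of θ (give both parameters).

The binomial likelihood is conjugate to the Beta prior: with 7 successes and 17 failures, the posterior is Beta(1+7, 1+17) = Beta(8, 18).

Posterior: Beta(8, 18)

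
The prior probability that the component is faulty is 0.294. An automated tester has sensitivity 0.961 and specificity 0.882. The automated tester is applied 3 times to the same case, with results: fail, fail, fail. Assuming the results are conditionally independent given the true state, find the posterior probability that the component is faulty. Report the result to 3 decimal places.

With H the event that the component is faulty, the joint likelihood of the observed sequence is P(data|H) = 0.961·0.961·0.961 = 0.88750 and P(data|¬H) = 0.118·0.118·0.118 = 0.0016430.
Bayes: P(H|data) = 0.294·0.88750 / (0.294·0.88750 + 0.706·0.0016430) = 0.26093/0.26209 = 0.9956.

Posterior P(H) ≈ 0.996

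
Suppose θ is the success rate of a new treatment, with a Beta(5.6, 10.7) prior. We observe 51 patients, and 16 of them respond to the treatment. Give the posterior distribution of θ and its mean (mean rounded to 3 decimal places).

Posterior: Beta(21.6, 45.7); mean ≈ 0.321

Observing 16 successes and 35 failures updates Beta(5.6, 10.7) by adding the success and failure counts to the two shape parameters: α = 5.6+16 = 21.6, β = 10.7+35 = 45.7.
Posterior mean = α/(α+β) = 21.6/67.3 = 0.321.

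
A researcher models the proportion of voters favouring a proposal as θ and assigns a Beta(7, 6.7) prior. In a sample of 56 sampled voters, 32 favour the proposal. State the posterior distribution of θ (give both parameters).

Posterior: Beta(39, 30.7)

Observing 32 successes and 24 failures updates Beta(7, 6.7) by adding the success and failure counts to the two shape parameters: α = 7+32 = 39, β = 6.7+24 = 30.7.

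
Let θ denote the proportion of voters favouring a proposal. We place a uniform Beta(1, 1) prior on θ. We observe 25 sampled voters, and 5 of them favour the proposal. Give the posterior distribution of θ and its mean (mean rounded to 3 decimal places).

The binomial likelihood is conjugate to the Beta prior: with 5 successes and 20 failures, the posterior is Beta(1+5, 1+20) = Beta(6, 21).
Posterior mean = α/(α+β) = 6/27 = 0.222.

Posterior: Beta(6, 21); mean ≈ 0.222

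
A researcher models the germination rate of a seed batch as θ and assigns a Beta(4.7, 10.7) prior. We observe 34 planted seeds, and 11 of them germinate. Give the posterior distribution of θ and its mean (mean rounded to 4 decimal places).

The binomial likelihood is conjugate to the Beta prior: with 11 successes and 23 failures, the posterior is Beta(4.7+11, 10.7+23) = Beta(15.7, 33.7).
E[θ | data] = 15.7/(15.7+33.7) = 0.3178.

Posterior: Beta(15.7, 33.7); mean ≈ 0.3178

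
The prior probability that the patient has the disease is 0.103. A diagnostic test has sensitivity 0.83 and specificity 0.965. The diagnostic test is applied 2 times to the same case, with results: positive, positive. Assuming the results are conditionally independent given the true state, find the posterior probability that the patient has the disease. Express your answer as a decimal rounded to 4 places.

With H the event that the patient has the disease, the joint likelihood of the observed sequence is P(data|H) = 0.83·0.83 = 0.68890 and P(data|¬H) = 0.035·0.035 = 0.0012250.
Bayes: P(H|data) = 0.103·0.68890 / (0.103·0.68890 + 0.897·0.0012250) = 0.070957/0.072056 = 0.9848.

Posterior P(H) ≈ 0.9848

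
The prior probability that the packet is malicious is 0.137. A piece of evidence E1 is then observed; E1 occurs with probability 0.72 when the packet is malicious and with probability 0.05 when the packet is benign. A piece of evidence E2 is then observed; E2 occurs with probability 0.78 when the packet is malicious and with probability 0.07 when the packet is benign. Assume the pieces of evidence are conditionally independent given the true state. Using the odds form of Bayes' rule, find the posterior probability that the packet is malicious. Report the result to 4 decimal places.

Prior odds = 0.137/(1−0.137) = 0.15875. In log-odds, ln(0.15875) = -1.8404.
Add log likelihood ratios: ln(14.400) + ln(11.143) = 5.0780.
Posterior log-odds = 3.2376, so posterior odds = exp(3.2376) = 25.472. Converting, P(H|E) = 25.472/26.472 = 0.9622.

Posterior probability ≈ 0.9622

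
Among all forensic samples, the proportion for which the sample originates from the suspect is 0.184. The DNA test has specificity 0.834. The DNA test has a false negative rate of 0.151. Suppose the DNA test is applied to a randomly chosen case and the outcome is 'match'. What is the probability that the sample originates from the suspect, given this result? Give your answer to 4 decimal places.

Let H be the event that the sample originates from the suspect. P(H) = 0.184, so P(¬H) = 0.816. With E the 'match' result, P(E|H) = 0.849 and P(E|¬H) = 0.166.
P(E) = 0.849·0.184 + 0.166·0.816 = 0.15622 + 0.13546 = 0.29167.
By Bayes' theorem, P(H|E) = 0.15622 / 0.29167 = 0.5356.

P(H | E) ≈ 0.5356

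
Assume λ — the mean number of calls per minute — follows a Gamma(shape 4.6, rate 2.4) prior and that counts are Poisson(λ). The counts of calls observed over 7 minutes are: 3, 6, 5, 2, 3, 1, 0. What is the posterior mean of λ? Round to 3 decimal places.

Total count ∑xᵢ = 20 over n = 7 minutes.
Gamma is conjugate to the Poisson likelihood: posterior is Gamma(shape = 4.6+20 = 24.6, rate = 2.4+7 = 9.4).
E[λ | data] = 24.6/9.4 = 2.617.

Posterior mean ≈ 2.617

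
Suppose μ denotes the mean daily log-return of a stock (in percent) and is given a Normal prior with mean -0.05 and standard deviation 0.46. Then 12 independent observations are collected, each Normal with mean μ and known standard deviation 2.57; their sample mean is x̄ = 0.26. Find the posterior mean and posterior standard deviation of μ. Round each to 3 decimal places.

Prior precision 1/τ₀² = 1/0.46² = 4.72590; data precision n/σ² = 12/2.57² = 1.81683.
Posterior precision = 4.72590 + 1.81683 = 6.54273, giving posterior SD = 1/√6.54273 = 0.391.
Posterior mean = (4.72590·-0.05 + 1.81683·0.26) / 6.54273 = 0.036.

Posterior mean ≈ 0.036; posterior SD ≈ 0.391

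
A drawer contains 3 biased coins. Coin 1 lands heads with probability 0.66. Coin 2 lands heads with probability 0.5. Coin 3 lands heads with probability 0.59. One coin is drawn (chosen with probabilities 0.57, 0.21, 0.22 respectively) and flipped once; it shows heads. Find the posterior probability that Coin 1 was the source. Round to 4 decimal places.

Posterior probability ≈ 0.6157

P(heads|C1) = 0.66; P(heads|C2) = 0.5; P(heads|C3) = 0.59.
Prior × likelihood for each source: 0.57·0.66=0.3762, 0.21·0.5=0.1050, 0.22·0.59=0.1298. Summing gives P(heads) = 0.61100.
P(Coin 1 | heads) = 0.3762 / 0.61100 = 0.6157.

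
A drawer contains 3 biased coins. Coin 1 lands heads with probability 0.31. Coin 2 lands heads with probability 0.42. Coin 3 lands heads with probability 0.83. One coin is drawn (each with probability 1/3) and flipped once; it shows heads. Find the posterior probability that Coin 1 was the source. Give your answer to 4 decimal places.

P(heads|C1) = 0.31; P(heads|C2) = 0.42; P(heads|C3) = 0.83.
Prior × likelihood for each source: 0.333333·0.31=0.1033, 0.333333·0.42=0.1400, 0.333333·0.83=0.2767. Summing gives P(heads) = 0.52000.
P(Coin 1 | heads) = 0.1033 / 0.52000 = 0.1987.

Posterior probability ≈ 0.1987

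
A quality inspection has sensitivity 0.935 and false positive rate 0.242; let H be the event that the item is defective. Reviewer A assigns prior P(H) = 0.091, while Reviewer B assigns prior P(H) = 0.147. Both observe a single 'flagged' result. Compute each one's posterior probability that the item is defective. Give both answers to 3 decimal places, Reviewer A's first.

P('+'|H) = 0.935, P('+'|¬H) = 0.242.
Reviewer A: numerator 0.935·0.091 = 0.085085; evidence = 0.085085+0.242·0.909 = 0.30506; posterior = 0.279.
Reviewer B: numerator 0.935·0.147 = 0.13745; evidence = 0.13745+0.242·0.853 = 0.34387; posterior = 0.400.

Reviewer A: 0.279; Reviewer B: 0.400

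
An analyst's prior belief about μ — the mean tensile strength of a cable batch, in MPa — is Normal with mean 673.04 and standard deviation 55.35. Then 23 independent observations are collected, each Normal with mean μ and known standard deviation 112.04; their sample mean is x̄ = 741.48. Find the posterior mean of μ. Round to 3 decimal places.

With known σ, the Normal prior is conjugate. Weight on the data is w = (n/σ²)/(n/σ² + 1/τ₀²) = 0.00183224/(0.00183224+0.00032641) = 0.84879.
Posterior mean = w·x̄ + (1−w)·μ₀ = 0.84879·741.48 + 0.15121·673.04 = 731.131.

Posterior mean ≈ 731.131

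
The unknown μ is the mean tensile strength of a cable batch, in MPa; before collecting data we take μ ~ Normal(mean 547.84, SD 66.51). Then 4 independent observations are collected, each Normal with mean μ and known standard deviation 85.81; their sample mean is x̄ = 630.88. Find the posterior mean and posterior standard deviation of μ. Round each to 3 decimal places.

Posterior mean ≈ 606.478; posterior SD ≈ 36.054

With known σ, the Normal prior is conjugate. Weight on the data is w = (n/σ²)/(n/σ² + 1/τ₀²) = 0.00054323/(0.00054323+0.00022606) = 0.70614.
Posterior mean = w·x̄ + (1−w)·μ₀ = 0.70614·630.88 + 0.29386·547.84 = 606.478. Posterior variance = 1/(0.00054323+0.00022606) = 1299.90, so SD = 36.054.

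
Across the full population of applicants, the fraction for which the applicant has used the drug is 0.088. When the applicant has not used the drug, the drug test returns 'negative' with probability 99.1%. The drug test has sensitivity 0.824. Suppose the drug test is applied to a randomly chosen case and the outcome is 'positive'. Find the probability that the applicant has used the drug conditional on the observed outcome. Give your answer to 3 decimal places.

P(H | E) ≈ 0.898

Write H for 'the applicant has used the drug'. Prior odds H:¬H = 0.088/0.912 = 0.096491. For the 'positive' outcome, the likelihood ratio is 0.824/0.009 = 91.556.
Posterior odds = 0.096491 × 91.556 = 8.8343, so P(H|E) = 8.8343/(1+8.8343) = 0.898.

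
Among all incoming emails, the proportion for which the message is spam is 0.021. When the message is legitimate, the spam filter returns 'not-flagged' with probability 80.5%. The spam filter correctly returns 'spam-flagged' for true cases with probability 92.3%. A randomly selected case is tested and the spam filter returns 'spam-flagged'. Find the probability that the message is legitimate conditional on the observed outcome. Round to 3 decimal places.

P(¬H | E) ≈ 0.908

Write H for 'the message is spam'. Prior odds H:¬H = 0.021/0.979 = 0.021450. For the 'spam-flagged' outcome, the likelihood ratio is 0.923/0.195 = 4.7333.
Posterior odds = 0.021450 × 4.7333 = 0.10153, so P(H|E) = 0.10153/(1+0.10153) = 0.092. Then P(¬H|E) = 1 − 0.092 = 0.908.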